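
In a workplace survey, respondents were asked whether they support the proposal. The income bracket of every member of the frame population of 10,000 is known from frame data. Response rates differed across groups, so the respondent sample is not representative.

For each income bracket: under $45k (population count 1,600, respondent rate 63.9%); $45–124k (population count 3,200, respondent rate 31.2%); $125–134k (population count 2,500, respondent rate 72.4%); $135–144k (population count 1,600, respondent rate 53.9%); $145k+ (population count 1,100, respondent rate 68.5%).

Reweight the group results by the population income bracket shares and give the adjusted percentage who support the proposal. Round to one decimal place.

54.5%

Reweight to the known income bracket distribution:
  under $45k: (1,600/10,000) × 63.9 = 10.224
  $45–124k: (3,200/10,000) × 31.2 = 9.984
  $125–134k: (2,500/10,000) × 72.4 = 18.1
  $135–144k: (1,600/10,000) × 53.9 = 8.624
  $145k+: (1,100/10,000) × 68.5 = 7.535
Post-stratified estimate = 54.467 → 54.5%.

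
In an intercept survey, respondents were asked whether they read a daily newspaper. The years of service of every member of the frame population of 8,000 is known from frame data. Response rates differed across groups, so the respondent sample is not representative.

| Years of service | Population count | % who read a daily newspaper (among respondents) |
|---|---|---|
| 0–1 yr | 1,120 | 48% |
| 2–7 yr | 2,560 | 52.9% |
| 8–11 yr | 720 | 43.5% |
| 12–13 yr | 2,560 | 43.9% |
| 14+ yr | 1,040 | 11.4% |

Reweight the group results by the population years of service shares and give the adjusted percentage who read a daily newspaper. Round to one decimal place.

43.1%

Post-stratification weights by population share, not respondent share:
  0–1 yr: (1,120/8,000) × 48 = 6.72
  2–7 yr: (2,560/8,000) × 52.9 = 16.928
  8–11 yr: (720/8,000) × 43.5 = 3.915
  12–13 yr: (2,560/8,000) × 43.9 = 14.048
  14+ yr: (1,040/8,000) × 11.4 = 1.482
Post-stratified estimate = 43.093 → 43.1%.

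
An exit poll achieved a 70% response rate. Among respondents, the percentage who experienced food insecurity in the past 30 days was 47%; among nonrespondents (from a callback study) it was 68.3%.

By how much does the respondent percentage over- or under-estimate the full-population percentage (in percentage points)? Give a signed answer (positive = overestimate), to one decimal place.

Nonresponse fraction = 1 − 0.7 = 0.3.
Bias = (nonresponse fraction) × (respondent percentage − nonrespondent percentage)
     = 0.3 × (47 − 68.3) = 0.3 × -21.3 = -6.39.

-6.4 percentage points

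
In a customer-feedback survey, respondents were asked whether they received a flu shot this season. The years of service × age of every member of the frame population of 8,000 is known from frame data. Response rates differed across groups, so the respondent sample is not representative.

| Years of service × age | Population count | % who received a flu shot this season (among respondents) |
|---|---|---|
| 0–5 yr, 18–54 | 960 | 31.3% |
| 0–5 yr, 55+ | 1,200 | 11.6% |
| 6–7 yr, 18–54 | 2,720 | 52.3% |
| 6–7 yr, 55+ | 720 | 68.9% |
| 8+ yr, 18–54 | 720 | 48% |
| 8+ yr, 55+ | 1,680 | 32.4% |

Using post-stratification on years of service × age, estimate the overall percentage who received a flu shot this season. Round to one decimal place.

Post-stratification weights by population share, not respondent share:
  0–5 yr, 18–54: (960/8,000) × 31.3 = 3.756
  0–5 yr, 55+: (1,200/8,000) × 11.6 = 1.74
  6–7 yr, 18–54: (2,720/8,000) × 52.3 = 17.782
  6–7 yr, 55+: (720/8,000) × 68.9 = 6.201
  8+ yr, 18–54: (720/8,000) × 48 = 4.32
  8+ yr, 55+: (1,680/8,000) × 32.4 = 6.804
Post-stratified estimate = 40.603 → 40.6%.

40.6%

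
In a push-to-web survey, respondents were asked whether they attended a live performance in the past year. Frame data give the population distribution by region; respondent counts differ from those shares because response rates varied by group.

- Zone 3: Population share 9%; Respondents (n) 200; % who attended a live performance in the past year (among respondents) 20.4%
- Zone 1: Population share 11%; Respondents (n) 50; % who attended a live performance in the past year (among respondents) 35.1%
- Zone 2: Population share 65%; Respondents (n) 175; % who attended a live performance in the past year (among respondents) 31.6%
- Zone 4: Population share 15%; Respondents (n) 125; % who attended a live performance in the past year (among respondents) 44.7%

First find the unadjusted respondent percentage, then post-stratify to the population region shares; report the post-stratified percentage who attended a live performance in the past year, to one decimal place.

Naive respondent-only estimate (weights = respondent counts):
  (200/550)×20.4 + (50/550)×35.1 + (175/550)×31.6 + (125/550)×44.7 = 30.8227%
Post-stratified estimate weights by population shares:
  0.09×20.4 + 0.11×35.1 + 0.65×31.6 + 0.15×44.7 = 32.942%

32.9%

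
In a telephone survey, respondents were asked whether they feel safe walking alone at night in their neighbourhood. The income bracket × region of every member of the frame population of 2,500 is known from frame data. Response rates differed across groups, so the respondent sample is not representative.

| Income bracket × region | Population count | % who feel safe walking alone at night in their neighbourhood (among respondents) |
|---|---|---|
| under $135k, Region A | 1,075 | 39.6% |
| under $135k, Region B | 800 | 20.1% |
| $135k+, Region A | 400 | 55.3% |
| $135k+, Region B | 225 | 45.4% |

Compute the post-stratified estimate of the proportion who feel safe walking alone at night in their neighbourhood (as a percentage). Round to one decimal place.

36.4%

Each cell contributes population-share × respondent value:
  under $135k, Region A: (1,075/2,500) × 39.6 = 17.028
  under $135k, Region B: (800/2,500) × 20.1 = 6.432
  $135k+, Region A: (400/2,500) × 55.3 = 8.848
  $135k+, Region B: (225/2,500) × 45.4 = 4.086
Post-stratified estimate = 36.394 → 36.4%.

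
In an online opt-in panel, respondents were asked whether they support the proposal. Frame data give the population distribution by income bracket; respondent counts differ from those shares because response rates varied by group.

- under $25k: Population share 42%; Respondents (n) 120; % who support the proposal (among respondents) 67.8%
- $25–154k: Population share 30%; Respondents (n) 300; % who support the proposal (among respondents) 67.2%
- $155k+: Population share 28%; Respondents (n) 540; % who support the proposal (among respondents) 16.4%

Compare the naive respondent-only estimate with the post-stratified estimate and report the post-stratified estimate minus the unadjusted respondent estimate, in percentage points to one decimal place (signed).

Naive respondent-only estimate (weights = respondent counts):
  (120/960)×67.8 + (300/960)×67.2 + (540/960)×16.4 = 38.7%
Post-stratifying to population shares instead:
  0.42×67.8 + 0.3×67.2 + 0.28×16.4 = 53.228%
Difference = 53.228 − 38.7 = 14.528 pp.

+14.5 percentage points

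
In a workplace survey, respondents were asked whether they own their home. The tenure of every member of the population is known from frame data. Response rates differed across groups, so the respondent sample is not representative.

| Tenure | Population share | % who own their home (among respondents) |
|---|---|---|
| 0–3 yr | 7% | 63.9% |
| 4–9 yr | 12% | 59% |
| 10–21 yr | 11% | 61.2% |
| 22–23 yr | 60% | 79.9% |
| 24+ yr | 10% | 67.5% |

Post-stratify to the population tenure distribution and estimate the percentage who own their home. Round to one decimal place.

Post-stratification weights by population share, not respondent share:
  0–3 yr: 0.07 × 63.9 = 4.473
  4–9 yr: 0.12 × 59 = 7.08
  10–21 yr: 0.11 × 61.2 = 6.732
  22–23 yr: 0.6 × 79.9 = 47.94
  24+ yr: 0.1 × 67.5 = 6.75
Post-stratified estimate = 72.975 → 73.0%.

73.0%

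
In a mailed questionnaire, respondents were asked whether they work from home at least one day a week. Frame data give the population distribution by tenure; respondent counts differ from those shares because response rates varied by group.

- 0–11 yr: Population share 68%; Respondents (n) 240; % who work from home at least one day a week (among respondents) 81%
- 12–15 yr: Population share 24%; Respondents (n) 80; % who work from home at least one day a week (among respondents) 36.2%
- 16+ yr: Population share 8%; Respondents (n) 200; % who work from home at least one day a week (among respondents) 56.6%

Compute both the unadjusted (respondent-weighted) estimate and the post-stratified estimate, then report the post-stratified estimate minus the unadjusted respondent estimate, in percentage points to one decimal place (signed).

Unadjusted (pooled respondent) estimate weights by respondent counts:
  (240/520)×81 + (80/520)×36.2 + (200/520)×56.6 = 64.7231%
Post-stratifying to population shares instead:
  0.68×81 + 0.24×36.2 + 0.08×56.6 = 68.296%
Difference = 68.296 − 64.7231 = 3.5729 pp.

+3.6 percentage points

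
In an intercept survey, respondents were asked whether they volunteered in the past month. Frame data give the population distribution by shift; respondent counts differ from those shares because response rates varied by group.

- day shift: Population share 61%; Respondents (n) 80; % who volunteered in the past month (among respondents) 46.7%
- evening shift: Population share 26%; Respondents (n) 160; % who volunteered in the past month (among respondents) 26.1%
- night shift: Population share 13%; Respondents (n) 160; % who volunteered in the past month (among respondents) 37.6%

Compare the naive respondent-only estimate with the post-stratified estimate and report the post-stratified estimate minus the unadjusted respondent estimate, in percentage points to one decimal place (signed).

+5.3 percentage points

Unadjusted (pooled respondent) estimate weights by respondent counts:
  (80/400)×46.7 + (160/400)×26.1 + (160/400)×37.6 = 34.82%
Post-stratified estimate weights by population shares:
  0.61×46.7 + 0.26×26.1 + 0.13×37.6 = 40.161%
Difference = 40.161 − 34.82 = 5.341 pp.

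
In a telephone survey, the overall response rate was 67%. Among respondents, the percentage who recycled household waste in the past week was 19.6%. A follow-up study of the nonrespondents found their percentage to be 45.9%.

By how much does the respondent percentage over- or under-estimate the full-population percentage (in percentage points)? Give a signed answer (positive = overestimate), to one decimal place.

Nonresponse fraction = 1 − 0.67 = 0.33.
Bias = (nonresponse fraction) × (respondent percentage − nonrespondent percentage)
     = 0.33 × (19.6 − 45.9) = 0.33 × -26.3 = -8.679.

-8.7 percentage points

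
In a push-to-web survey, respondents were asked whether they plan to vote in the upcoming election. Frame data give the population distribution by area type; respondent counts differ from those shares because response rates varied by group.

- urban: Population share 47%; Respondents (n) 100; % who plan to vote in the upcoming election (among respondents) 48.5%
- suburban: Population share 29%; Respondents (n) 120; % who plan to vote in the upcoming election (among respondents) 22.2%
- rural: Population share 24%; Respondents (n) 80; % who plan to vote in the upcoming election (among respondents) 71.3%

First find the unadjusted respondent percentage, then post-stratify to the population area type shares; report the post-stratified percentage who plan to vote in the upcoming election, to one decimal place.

Unadjusted (pooled respondent) estimate weights by respondent counts:
  (100/300)×48.5 + (120/300)×22.2 + (80/300)×71.3 = 44.06%
Post-stratifying to population shares instead:
  0.47×48.5 + 0.29×22.2 + 0.24×71.3 = 46.345%

46.3%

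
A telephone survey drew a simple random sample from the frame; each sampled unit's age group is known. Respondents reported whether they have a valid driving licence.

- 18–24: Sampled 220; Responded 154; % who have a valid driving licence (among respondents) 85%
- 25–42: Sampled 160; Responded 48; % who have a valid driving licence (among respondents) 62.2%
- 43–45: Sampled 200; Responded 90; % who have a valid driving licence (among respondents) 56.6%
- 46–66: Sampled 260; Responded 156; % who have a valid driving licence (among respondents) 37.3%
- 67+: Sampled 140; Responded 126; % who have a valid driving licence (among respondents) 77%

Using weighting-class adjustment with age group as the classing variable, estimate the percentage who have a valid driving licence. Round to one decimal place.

61.7%

Response rates by class: 18–24 154/220 = 70%, 25–42 48/160 = 30%, 43–45 90/200 = 45%, 46–66 156/260 = 60%, 67+ 126/140 = 90%.
Each respondent's weight = sampled/responded in their class; summing within a class gives n_sampled, so:
  18–24: 220 × 85 = 18,700
  25–42: 160 × 62.2 = 9952
  43–45: 200 × 56.6 = 11,320
  46–66: 260 × 37.3 = 9698
  67+: 140 × 77 = 10,780
Adjusted estimate = 60,450 / 980 = 61.6837 → 61.7%.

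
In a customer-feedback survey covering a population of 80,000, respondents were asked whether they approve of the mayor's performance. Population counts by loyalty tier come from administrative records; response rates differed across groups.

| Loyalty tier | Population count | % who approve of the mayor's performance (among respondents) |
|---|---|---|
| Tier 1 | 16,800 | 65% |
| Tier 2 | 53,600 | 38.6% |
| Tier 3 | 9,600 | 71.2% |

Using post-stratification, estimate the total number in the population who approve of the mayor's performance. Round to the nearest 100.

Estimated count per cell = population count × respondent percentage:
  Tier 1: 16,800 × 65% = 10,920
  Tier 2: 53,600 × 38.6% = 20689.6
  Tier 3: 9,600 × 71.2% = 6835.2
Estimated total = 38444.8 → 38,400.

38,400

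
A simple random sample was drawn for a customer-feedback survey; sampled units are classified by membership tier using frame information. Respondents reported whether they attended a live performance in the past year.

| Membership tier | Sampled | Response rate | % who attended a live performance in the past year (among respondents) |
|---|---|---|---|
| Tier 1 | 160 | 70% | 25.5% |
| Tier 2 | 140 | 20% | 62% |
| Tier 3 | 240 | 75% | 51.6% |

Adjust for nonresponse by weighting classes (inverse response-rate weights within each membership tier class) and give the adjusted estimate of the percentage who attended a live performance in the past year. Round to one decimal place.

46.6%

Weighting each respondent by the inverse class response rate inflates each class back to its sampled size, so the class weight is n_sampled:
  Tier 1: 160 × 25.5 = 4080
  Tier 2: 140 × 62 = 8680
  Tier 3: 240 × 51.6 = 12,384
Adjusted estimate = 25,144 / 540 = 46.563 → 46.6%.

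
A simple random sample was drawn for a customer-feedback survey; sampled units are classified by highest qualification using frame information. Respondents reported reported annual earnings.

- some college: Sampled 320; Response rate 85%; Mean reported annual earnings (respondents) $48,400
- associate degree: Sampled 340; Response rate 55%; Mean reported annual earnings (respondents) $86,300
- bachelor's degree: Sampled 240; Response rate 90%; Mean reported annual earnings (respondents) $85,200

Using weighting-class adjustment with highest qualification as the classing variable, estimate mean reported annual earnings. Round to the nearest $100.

Weighting each respondent by the inverse class response rate inflates each class back to its sampled size, so the class weight is n_sampled:
  some college: 320 × 48,400 = 15,488,000
  associate degree: 340 × 86,300 = 29,342,000
  bachelor's degree: 240 × 85,200 = 20,448,000
Adjusted estimate = 65,278,000 / 900 = 72531.1 → $72,500.

$72,500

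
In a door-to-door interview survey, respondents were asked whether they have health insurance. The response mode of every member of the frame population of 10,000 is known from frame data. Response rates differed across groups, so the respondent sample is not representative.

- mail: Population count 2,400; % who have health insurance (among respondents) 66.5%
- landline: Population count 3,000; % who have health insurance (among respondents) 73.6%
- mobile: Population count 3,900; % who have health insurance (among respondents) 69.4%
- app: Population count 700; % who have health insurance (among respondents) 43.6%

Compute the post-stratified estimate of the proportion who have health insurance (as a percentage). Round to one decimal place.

68.2%

Weight each group's respondent value by its population share:
  mail: (2,400/10,000) × 66.5 = 15.96
  landline: (3,000/10,000) × 73.6 = 22.08
  mobile: (3,900/10,000) × 69.4 = 27.066
  app: (700/10,000) × 43.6 = 3.052
Post-stratified estimate = 68.158 → 68.2%.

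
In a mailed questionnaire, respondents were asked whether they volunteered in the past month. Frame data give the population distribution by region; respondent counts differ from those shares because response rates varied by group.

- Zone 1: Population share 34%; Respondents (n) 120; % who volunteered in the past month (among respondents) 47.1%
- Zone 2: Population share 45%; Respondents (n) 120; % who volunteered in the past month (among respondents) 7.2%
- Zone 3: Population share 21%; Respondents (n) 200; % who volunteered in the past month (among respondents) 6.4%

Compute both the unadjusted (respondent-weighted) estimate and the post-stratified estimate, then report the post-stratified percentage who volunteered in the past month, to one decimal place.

Naive respondent-only estimate (weights = respondent counts):
  (120/440)×47.1 + (120/440)×7.2 + (200/440)×6.4 = 17.7182%
Post-stratifying to population shares instead:
  0.34×47.1 + 0.45×7.2 + 0.21×6.4 = 20.598%

20.6%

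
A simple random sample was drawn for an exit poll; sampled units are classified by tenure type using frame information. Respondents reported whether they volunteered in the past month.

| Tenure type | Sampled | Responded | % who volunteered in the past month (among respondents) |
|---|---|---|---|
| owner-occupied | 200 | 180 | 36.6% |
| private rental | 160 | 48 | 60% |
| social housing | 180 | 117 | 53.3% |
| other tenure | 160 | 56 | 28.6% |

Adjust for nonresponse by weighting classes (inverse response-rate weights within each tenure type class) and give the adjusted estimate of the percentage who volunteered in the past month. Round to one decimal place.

44.4%

Class response rates: owner-occupied 180/200 = 90%, private rental 48/160 = 30%, social housing 117/180 = 65%, other tenure 56/160 = 35%.
Each respondent's weight = sampled/responded in their class; summing within a class gives n_sampled, so:
  owner-occupied: 200 × 36.6 = 7320
  private rental: 160 × 60 = 9600
  social housing: 180 × 53.3 = 9594
  other tenure: 160 × 28.6 = 4576
Adjusted estimate = 31,090 / 700 = 44.4143 → 44.4%.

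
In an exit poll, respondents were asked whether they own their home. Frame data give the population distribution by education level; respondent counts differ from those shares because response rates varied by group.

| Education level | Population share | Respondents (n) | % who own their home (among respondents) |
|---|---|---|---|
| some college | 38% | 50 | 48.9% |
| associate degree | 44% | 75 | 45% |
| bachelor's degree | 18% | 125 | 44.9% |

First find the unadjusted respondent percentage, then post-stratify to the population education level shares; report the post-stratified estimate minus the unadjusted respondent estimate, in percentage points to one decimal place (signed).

+0.7 percentage points

Unadjusted (pooled respondent) estimate weights by respondent counts:
  (50/250)×48.9 + (75/250)×45 + (125/250)×44.9 = 45.73%
Reweighting by population education level shares:
  0.38×48.9 + 0.44×45 + 0.18×44.9 = 46.464%
Difference = 46.464 − 45.73 = 0.734 pp.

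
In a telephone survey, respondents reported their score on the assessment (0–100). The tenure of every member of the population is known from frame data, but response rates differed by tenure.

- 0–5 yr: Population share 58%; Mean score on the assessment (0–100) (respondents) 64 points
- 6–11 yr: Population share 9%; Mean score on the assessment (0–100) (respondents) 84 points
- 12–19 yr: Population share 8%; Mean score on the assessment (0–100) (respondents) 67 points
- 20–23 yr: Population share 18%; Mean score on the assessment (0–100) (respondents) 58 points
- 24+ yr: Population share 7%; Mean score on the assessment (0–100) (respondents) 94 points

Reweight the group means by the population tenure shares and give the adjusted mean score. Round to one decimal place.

Reweight to the known tenure distribution:
  0–5 yr: 0.58 × 64 = 37.12
  6–11 yr: 0.09 × 84 = 7.56
  12–19 yr: 0.08 × 67 = 5.36
  20–23 yr: 0.18 × 58 = 10.44
  24+ yr: 0.07 × 94 = 6.58
Post-stratified estimate = 67.06 → 67.1.

67.1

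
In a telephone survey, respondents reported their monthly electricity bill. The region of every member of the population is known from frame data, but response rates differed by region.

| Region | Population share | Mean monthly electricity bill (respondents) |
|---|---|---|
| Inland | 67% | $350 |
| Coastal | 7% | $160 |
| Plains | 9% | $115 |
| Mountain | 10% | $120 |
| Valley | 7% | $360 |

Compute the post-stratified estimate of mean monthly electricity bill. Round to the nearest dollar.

$293

Reweight to the known region distribution:
  Inland: 0.67 × 350 = 234.5
  Coastal: 0.07 × 160 = 11.2
  Plains: 0.09 × 115 = 10.35
  Mountain: 0.1 × 120 = 12
  Valley: 0.07 × 360 = 25.2
Post-stratified estimate = 293.25 → $293.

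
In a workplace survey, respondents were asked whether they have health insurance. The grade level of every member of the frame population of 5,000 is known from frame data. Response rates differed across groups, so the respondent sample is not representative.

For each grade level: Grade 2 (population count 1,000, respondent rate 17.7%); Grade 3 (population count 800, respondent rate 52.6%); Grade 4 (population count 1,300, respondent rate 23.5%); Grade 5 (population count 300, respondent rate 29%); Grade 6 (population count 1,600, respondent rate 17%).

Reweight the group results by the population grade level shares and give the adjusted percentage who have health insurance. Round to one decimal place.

Post-stratification weights by population share, not respondent share:
  Grade 2: (1,000/5,000) × 17.7 = 3.54
  Grade 3: (800/5,000) × 52.6 = 8.416
  Grade 4: (1,300/5,000) × 23.5 = 6.11
  Grade 5: (300/5,000) × 29 = 1.74
  Grade 6: (1,600/5,000) × 17 = 5.44
Post-stratified estimate = 25.246 → 25.2%.

25.2%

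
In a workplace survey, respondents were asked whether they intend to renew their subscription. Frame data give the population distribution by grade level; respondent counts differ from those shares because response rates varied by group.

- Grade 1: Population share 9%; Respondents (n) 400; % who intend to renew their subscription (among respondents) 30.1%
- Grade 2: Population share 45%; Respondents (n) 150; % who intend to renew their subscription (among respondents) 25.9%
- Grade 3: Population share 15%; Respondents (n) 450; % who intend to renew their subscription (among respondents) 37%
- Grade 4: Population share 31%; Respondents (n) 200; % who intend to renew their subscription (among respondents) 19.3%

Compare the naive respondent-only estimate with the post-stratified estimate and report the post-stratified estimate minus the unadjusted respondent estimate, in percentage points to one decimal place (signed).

Unadjusted (pooled respondent) estimate weights by respondent counts:
  (400/1200)×30.1 + (150/1200)×25.9 + (450/1200)×37 + (200/1200)×19.3 = 30.3625%
Post-stratifying to population shares instead:
  0.09×30.1 + 0.45×25.9 + 0.15×37 + 0.31×19.3 = 25.897%
Difference = 25.897 − 30.3625 = -4.4655 pp.

-4.5 percentage points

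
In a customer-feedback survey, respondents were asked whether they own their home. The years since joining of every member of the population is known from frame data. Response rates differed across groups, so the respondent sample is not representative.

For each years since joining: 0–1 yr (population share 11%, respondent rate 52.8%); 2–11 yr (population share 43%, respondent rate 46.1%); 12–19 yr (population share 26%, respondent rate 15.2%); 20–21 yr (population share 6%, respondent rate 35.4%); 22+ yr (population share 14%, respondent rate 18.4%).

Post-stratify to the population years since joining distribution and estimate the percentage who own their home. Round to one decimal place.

34.3%

Each cell contributes population-share × respondent value:
  0–1 yr: 0.11 × 52.8 = 5.808
  2–11 yr: 0.43 × 46.1 = 19.823
  12–19 yr: 0.26 × 15.2 = 3.952
  20–21 yr: 0.06 × 35.4 = 2.124
  22+ yr: 0.14 × 18.4 = 2.576
Post-stratified estimate = 34.283 → 34.3%.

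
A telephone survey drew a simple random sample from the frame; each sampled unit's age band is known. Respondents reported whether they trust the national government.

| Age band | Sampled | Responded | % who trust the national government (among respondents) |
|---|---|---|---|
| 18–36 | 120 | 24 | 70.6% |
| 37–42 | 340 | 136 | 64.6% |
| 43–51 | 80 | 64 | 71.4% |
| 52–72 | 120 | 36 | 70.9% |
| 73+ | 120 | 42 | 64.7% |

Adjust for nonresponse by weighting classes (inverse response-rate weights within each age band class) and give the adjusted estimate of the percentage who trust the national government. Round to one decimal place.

67.2%

Response rates by class: 18–36 24/120 = 20%, 37–42 136/340 = 40%, 43–51 64/80 = 80%, 52–72 36/120 = 30%, 73+ 42/120 = 35%.
Inverse-response-rate weighting restores each class to its sampled count, so class totals weight by n_sampled:
  18–36: 120 × 70.6 = 8472
  37–42: 340 × 64.6 = 21964
  43–51: 80 × 71.4 = 5712
  52–72: 120 × 70.9 = 8508
  73+: 120 × 64.7 = 7764
Adjusted estimate = 52,420 / 780 = 67.2051 → 67.2%.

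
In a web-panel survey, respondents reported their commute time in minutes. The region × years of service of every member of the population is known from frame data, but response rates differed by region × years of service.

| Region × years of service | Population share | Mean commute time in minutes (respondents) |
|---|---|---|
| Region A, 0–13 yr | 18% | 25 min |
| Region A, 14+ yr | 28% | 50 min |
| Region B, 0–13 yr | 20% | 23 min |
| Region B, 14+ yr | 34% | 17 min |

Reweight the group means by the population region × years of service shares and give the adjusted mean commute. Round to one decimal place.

28.9

Weight each group's respondent value by its population share:
  Region A, 0–13 yr: 0.18 × 25 = 4.5
  Region A, 14+ yr: 0.28 × 50 = 14
  Region B, 0–13 yr: 0.2 × 23 = 4.6
  Region B, 14+ yr: 0.34 × 17 = 5.78
Post-stratified estimate = 28.88 → 28.9.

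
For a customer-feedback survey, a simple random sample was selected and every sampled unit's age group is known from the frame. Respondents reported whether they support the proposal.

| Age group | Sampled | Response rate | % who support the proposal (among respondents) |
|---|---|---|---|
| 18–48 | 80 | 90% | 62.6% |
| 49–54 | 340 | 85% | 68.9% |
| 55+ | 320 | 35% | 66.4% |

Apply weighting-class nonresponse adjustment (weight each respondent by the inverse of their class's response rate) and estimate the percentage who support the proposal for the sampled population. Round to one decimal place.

67.1%

Inverse-response-rate weighting restores each class to its sampled count, so class totals weight by n_sampled:
  18–48: 80 × 62.6 = 5008
  49–54: 340 × 68.9 = 23426
  55+: 320 × 66.4 = 21,248
Adjusted estimate = 49,682 / 740 = 67.1378 → 67.1%.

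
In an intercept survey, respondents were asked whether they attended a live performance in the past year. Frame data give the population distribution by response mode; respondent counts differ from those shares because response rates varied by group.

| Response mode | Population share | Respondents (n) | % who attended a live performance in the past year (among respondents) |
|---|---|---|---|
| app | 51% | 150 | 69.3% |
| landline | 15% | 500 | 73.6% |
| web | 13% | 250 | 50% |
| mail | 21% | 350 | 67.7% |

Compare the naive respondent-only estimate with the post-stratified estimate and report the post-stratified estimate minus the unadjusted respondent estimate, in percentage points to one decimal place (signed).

+0.4 percentage points

Without adjustment, the pooled respondent share is:
  (150/1250)×69.3 + (500/1250)×73.6 + (250/1250)×50 + (350/1250)×67.7 = 66.712%
Post-stratifying to population shares instead:
  0.51×69.3 + 0.15×73.6 + 0.13×50 + 0.21×67.7 = 67.1%
Difference = 67.1 − 66.712 = 0.388 pp.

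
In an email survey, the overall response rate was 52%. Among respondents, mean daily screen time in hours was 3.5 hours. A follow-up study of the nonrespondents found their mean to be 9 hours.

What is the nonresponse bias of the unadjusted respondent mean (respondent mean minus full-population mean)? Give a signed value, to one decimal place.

Nonresponse fraction = 1 − 0.52 = 0.48.
Bias = (nonresponse fraction) × (respondent mean − nonrespondent mean)
     = 0.48 × (3.5 − 9) = 0.48 × -5.5 = -2.64.

-2.6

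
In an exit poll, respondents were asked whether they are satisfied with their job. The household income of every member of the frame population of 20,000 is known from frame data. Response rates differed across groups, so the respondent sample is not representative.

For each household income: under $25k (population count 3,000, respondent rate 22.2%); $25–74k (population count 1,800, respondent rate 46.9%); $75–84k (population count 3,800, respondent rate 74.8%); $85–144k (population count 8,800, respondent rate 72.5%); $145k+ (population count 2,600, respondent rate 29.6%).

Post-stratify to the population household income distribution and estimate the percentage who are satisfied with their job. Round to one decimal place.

57.5%

Reweight to the known household income distribution:
  under $25k: (3,000/20,000) × 22.2 = 3.33
  $25–74k: (1,800/20,000) × 46.9 = 4.221
  $75–84k: (3,800/20,000) × 74.8 = 14.212
  $85–144k: (8,800/20,000) × 72.5 = 31.9
  $145k+: (2,600/20,000) × 29.6 = 3.848
Post-stratified estimate = 57.511 → 57.5%.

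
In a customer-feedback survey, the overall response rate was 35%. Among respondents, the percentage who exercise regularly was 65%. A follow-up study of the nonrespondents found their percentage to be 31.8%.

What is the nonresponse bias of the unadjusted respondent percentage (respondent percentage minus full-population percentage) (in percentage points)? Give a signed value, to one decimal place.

Nonresponse fraction = 1 − 0.35 = 0.65.
Bias = (nonresponse fraction) × (respondent percentage − nonrespondent percentage)
     = 0.65 × (65 − 31.8) = 0.65 × 33.2 = 21.58.

+21.6 percentage points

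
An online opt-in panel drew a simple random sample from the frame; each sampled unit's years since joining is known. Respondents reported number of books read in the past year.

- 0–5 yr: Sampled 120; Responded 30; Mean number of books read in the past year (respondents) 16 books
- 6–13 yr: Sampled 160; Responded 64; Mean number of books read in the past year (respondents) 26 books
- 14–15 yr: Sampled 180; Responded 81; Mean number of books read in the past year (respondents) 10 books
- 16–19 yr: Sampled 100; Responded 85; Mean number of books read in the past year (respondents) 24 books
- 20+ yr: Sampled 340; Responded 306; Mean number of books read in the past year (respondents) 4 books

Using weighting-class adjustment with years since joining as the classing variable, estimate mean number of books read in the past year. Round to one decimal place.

Class response rates: 0–5 yr 30/120 = 25%, 6–13 yr 64/160 = 40%, 14–15 yr 81/180 = 45%, 16–19 yr 85/100 = 85%, 20+ yr 306/340 = 90%.
Weighting each respondent by the inverse class response rate inflates each class back to its sampled size, so the class weight is n_sampled:
  0–5 yr: 120 × 16 = 1920
  6–13 yr: 160 × 26 = 4160
  14–15 yr: 180 × 10 = 1800
  16–19 yr: 100 × 24 = 2400
  20+ yr: 340 × 4 = 1360
Adjusted estimate = 11,640 / 900 = 12.9333 → 12.9.

12.9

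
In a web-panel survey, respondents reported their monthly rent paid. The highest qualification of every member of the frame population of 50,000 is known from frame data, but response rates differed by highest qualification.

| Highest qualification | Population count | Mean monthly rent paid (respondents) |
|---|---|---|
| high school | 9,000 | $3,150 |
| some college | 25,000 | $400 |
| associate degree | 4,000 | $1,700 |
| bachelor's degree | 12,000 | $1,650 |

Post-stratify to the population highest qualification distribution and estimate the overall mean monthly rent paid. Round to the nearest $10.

$1,300

Each cell contributes population-share × respondent value:
  high school: (9,000/50,000) × 3150 = 567
  some college: (25,000/50,000) × 400 = 200
  associate degree: (4,000/50,000) × 1700 = 136
  bachelor's degree: (12,000/50,000) × 1650 = 396
Post-stratified estimate = 1299 → $1,300.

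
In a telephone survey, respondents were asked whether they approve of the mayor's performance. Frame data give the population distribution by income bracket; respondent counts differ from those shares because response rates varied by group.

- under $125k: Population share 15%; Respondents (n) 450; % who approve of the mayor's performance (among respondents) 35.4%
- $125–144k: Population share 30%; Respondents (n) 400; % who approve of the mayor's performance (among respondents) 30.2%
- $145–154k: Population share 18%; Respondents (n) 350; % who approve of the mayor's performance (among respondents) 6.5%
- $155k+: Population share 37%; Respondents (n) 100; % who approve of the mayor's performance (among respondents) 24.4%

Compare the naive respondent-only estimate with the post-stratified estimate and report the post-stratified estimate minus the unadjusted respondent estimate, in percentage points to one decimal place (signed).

-0.6 percentage points

Naive respondent-only estimate (weights = respondent counts):
  (450/1300)×35.4 + (400/1300)×30.2 + (350/1300)×6.5 + (100/1300)×24.4 = 25.1731%
Reweighting by population income bracket shares:
  0.15×35.4 + 0.3×30.2 + 0.18×6.5 + 0.37×24.4 = 24.568%
Difference = 24.568 − 25.1731 = -0.6051 pp.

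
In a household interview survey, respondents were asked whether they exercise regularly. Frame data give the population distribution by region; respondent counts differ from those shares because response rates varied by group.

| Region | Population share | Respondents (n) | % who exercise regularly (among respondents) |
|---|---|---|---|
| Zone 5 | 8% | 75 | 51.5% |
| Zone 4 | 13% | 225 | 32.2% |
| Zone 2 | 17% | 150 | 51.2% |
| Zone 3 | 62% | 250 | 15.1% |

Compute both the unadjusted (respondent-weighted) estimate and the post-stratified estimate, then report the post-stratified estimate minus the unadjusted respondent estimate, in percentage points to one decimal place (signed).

Naive respondent-only estimate (weights = respondent counts):
  (75/700)×51.5 + (225/700)×32.2 + (150/700)×51.2 + (250/700)×15.1 = 32.2321%
Reweighting by population region shares:
  0.08×51.5 + 0.13×32.2 + 0.17×51.2 + 0.62×15.1 = 26.372%
Difference = 26.372 − 32.2321 = -5.8601 pp.

-5.9 percentage points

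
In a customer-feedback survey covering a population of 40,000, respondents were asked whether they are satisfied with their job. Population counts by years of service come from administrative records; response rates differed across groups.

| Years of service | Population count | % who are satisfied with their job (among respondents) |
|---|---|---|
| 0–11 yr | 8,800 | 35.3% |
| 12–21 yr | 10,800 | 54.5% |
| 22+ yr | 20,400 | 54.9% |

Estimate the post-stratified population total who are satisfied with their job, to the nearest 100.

Each cell contributes its population count × the respondent rate:
  0–11 yr: 8,800 × 35.3% = 3106.4
  12–21 yr: 10,800 × 54.5% = 5886
  22+ yr: 20,400 × 54.9% = 11199.6
Estimated total = 20,192 → 20,200.

20,200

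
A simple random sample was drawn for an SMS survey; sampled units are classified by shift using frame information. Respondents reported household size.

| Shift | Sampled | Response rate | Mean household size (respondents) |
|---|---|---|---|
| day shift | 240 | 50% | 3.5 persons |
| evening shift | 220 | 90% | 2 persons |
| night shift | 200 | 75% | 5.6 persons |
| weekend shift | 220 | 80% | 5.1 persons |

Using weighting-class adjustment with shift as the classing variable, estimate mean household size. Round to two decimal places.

With weight = n_sampled/n_responded per class, the weighted class total is n_sampled:
  day shift: 240 × 3.5 = 840
  evening shift: 220 × 2 = 440
  night shift: 200 × 5.6 = 1120
  weekend shift: 220 × 5.1 = 1122
Adjusted estimate = 3522 / 880 = 4.00227 → 4.00.

4.00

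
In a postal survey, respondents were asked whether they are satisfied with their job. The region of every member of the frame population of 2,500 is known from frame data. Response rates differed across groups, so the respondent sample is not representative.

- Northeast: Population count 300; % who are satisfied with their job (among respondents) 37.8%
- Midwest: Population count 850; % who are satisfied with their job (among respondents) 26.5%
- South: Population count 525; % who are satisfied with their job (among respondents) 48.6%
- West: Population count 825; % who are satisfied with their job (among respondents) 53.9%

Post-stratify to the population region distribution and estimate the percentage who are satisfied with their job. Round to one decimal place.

Post-stratification weights by population share, not respondent share:
  Northeast: (300/2,500) × 37.8 = 4.536
  Midwest: (850/2,500) × 26.5 = 9.01
  South: (525/2,500) × 48.6 = 10.206
  West: (825/2,500) × 53.9 = 17.787
Post-stratified estimate = 41.539 → 41.5%.

41.5%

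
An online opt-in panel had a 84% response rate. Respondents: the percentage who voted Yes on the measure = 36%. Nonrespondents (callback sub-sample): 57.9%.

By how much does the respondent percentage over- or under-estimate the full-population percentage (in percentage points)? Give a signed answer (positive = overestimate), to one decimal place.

-3.5 percentage points

Nonresponse fraction = 1 − 0.84 = 0.16.
Bias = (nonresponse fraction) × (respondent percentage − nonrespondent percentage)
     = 0.16 × (36 − 57.9) = 0.16 × -21.9 = -3.504.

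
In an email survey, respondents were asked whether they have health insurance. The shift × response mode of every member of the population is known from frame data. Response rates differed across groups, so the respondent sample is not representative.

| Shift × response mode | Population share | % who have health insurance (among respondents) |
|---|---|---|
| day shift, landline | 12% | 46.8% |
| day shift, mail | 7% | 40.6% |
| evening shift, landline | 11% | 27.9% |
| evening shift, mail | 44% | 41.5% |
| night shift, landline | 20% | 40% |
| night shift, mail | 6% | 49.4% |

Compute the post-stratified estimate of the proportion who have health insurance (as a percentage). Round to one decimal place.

Reweight to the known shift × response mode distribution:
  day shift, landline: 0.12 × 46.8 = 5.616
  day shift, mail: 0.07 × 40.6 = 2.842
  evening shift, landline: 0.11 × 27.9 = 3.069
  evening shift, mail: 0.44 × 41.5 = 18.26
  night shift, landline: 0.2 × 40 = 8
  night shift, mail: 0.06 × 49.4 = 2.964
Post-stratified estimate = 40.751 → 40.8%.

40.8%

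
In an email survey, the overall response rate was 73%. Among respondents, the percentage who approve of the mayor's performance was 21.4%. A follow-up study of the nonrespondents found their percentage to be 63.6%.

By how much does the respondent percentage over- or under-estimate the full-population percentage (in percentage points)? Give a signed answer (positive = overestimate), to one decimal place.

-11.4 percentage points

Nonresponse fraction = 1 − 0.73 = 0.27.
Bias = (nonresponse fraction) × (respondent percentage − nonrespondent percentage)
     = 0.27 × (21.4 − 63.6) = 0.27 × -42.2 = -11.394.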